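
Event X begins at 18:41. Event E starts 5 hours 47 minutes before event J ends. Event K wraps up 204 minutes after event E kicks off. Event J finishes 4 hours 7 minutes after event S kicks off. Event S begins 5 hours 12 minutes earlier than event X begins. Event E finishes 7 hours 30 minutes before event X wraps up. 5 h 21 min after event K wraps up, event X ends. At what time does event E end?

13:04

Event S starts at 18:41 − 312 min = 13:29.
Event J ends at 13:29 + 247 min = 17:36.
Event E starts at 17:36 − 347 min = 11:49.
Event K ends at 11:49 + 204 min = 15:13.
Event X ends at 15:13 + 321 min = 20:34.
Event E ends at 20:34 − 450 min = 13:04.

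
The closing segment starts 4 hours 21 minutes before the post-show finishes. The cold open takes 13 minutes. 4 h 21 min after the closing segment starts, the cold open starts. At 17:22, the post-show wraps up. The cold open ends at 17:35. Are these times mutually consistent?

Yes

The closing segment starts at 17:22 − 261 min = 13:01.
The cold open starts at 13:01 + 261 min = 17:22.
The cold open ends at 17:22 + 13 min = 17:35.
That matches the stated 17:35, so the schedule is consistent.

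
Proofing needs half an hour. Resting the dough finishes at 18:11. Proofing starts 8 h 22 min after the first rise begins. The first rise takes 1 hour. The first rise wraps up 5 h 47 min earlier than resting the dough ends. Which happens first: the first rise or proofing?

The first rise ends at 18:11 − 347 min = 12:24.
The first rise starts at 12:24 − 60 min = 11:24.
Proofing starts at 11:24 + 502 min = 19:46.
The first rise starts at 11:24 and proofing starts at 19:46, so the first rise is first.

the first rise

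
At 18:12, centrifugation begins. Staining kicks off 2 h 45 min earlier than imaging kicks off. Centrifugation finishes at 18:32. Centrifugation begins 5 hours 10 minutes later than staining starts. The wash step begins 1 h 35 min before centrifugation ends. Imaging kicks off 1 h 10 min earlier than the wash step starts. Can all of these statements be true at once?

The wash step starts at 18:32 − 95 min = 16:57.
Imaging starts at 16:57 − 70 min = 15:47.
Staining starts at 15:47 − 165 min = 13:02.
Centrifugation starts at 13:02 + 310 min = 18:12.
That matches the stated 18:12, so the schedule is consistent.

Yes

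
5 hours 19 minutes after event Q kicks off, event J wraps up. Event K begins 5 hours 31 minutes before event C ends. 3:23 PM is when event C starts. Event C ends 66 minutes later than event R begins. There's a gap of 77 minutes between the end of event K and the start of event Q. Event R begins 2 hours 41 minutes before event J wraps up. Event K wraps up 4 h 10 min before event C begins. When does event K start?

Event K ends at 3:23 PM − 250 min = 11:13 AM.
Event Q starts at 11:13 AM + 77 min = 12:30 PM.
Event J ends at 12:30 PM + 319 min = 5:49 PM.
Event R starts at 5:49 PM − 161 min = 3:08 PM.
Event C ends at 3:08 PM + 66 min = 4:14 PM.
Event K starts at 4:14 PM − 331 min = 10:43 AM.

10:43 AM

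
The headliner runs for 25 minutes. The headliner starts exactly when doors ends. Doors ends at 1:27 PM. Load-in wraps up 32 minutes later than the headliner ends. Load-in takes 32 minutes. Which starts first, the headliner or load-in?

The headliner starts at 1:27 PM.
The headliner ends at 1:27 PM + 25 min = 1:52 PM.
Load-in ends at 1:52 PM + 32 min = 2:24 PM.
Load-in starts at 2:24 PM − 32 min = 1:52 PM.
The headliner starts at 1:27 PM and load-in starts at 1:52 PM, so the headliner is first.

the headliner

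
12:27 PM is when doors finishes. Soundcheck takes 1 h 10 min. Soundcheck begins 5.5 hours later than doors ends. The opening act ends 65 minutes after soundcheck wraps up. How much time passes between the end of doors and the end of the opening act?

7 hours 45 minutes

Soundcheck starts at 12:27 PM + 330 min = 5:57 PM.
Soundcheck ends at 5:57 PM + 70 min = 7:07 PM.
The opening act ends at 7:07 PM + 65 min = 8:12 PM.
From 12:27 PM to 8:12 PM is 7 hours 45 minutes.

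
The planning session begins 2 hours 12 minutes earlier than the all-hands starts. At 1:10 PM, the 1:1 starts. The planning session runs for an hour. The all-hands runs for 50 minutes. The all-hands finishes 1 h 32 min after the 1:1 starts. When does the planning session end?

The all-hands ends at 1:10 PM + 92 min = 2:42 PM.
The all-hands starts at 2:42 PM − 50 min = 1:52 PM.
The planning session starts at 1:52 PM − 132 min = 11:40 AM.
The planning session ends at 11:40 AM + 60 min = 12:40 PM.

12:40 PM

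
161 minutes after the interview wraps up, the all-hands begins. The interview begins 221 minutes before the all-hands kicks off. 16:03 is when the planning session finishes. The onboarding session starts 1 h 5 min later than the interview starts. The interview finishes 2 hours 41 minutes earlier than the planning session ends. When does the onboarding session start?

The interview ends at 16:03 − 161 min = 13:22.
The all-hands starts at 13:22 + 161 min = 16:03.
The interview starts at 16:03 − 221 min = 12:22.
The onboarding session starts at 12:22 + 65 min = 13:27.

13:27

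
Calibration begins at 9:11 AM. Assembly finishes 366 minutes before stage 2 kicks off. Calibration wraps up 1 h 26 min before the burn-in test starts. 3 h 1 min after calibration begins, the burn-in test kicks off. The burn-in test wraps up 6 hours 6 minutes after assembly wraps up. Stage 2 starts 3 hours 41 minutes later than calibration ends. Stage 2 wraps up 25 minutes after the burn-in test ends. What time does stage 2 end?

2:52 PM

The burn-in test starts at 9:11 AM + 181 min = 12:12 PM.
Calibration ends at 12:12 PM − 86 min = 10:46 AM.
Stage 2 starts at 10:46 AM + 221 min = 2:27 PM.
Assembly ends at 2:27 PM − 366 min = 8:21 AM.
The burn-in test ends at 8:21 AM + 366 min = 2:27 PM.
Stage 2 ends at 2:27 PM + 25 min = 2:52 PM.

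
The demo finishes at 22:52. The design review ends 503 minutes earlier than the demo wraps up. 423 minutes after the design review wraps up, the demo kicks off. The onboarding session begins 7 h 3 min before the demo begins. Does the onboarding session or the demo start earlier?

the onboarding session

The design review ends at 22:52 − 503 min = 14:29.
The demo starts at 14:29 + 423 min = 21:32.
The onboarding session starts at 21:32 − 423 min = 14:29.
The onboarding session starts at 14:29 and the demo starts at 21:32, so the onboarding session is first.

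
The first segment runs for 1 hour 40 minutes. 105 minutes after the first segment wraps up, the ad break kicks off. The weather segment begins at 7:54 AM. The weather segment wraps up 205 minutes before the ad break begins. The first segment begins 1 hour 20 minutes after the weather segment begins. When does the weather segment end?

9:14 AM

The first segment starts at 7:54 AM + 80 min = 9:14 AM.
The first segment ends at 9:14 AM + 100 min = 10:54 AM.
The ad break starts at 10:54 AM + 105 min = 12:39 PM.
The weather segment ends at 12:39 PM − 205 min = 9:14 AM.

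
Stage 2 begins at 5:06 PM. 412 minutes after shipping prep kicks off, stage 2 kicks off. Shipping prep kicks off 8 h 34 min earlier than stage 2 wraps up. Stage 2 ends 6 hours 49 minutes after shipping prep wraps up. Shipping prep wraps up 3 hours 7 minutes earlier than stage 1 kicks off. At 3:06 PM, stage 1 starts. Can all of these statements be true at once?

Yes

Shipping prep ends at 3:06 PM − 187 min = 11:59 AM.
Stage 2 ends at 11:59 AM + 409 min = 6:48 PM.
Shipping prep starts at 6:48 PM − 514 min = 10:14 AM.
Stage 2 starts at 10:14 AM + 412 min = 5:06 PM.
That matches the stated 5:06 PM, so the schedule is consistent.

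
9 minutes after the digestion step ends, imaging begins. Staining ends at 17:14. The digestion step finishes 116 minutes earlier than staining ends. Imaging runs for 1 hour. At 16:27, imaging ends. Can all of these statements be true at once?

Yes

The digestion step ends at 17:14 − 116 min = 15:18.
Imaging starts at 15:18 + 9 min = 15:27.
Imaging ends at 15:27 + 60 min = 16:27.
That matches the stated 16:27, so the schedule is consistent.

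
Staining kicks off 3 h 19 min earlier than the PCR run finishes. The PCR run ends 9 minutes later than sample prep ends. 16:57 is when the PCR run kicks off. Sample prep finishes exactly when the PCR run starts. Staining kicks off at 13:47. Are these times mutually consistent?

Sample prep ends at 16:57.
The PCR run ends at 16:57 + 9 min = 17:06.
Staining starts at 17:06 − 199 min = 13:47.
That matches the stated 13:47, so the schedule is consistent.

Yes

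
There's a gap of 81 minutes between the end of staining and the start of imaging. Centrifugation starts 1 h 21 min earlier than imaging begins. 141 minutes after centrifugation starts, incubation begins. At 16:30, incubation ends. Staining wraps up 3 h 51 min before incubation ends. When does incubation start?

Staining ends at 16:30 − 231 min = 12:39.
Imaging starts at 12:39 + 81 min = 14:00.
Centrifugation starts at 14:00 − 81 min = 12:39.
Incubation starts at 12:39 + 141 min = 15:00.

15:00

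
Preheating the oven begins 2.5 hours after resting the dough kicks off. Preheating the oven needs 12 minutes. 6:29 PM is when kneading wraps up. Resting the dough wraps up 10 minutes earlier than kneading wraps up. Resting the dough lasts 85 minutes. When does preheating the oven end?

7:36 PM

Resting the dough ends at 6:29 PM − 10 min = 6:19 PM.
Resting the dough starts at 6:19 PM − 85 min = 4:54 PM.
Preheating the oven starts at 4:54 PM + 150 min = 7:24 PM.
Preheating the oven ends at 7:24 PM + 12 min = 7:36 PM.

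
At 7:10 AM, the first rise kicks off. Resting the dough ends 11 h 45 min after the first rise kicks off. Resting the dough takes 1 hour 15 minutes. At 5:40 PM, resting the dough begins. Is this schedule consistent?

Resting the dough ends at 7:10 AM + 705 min = 6:55 PM.
Resting the dough starts at 6:55 PM − 75 min = 5:40 PM.
That matches the stated 5:40 PM, so the schedule is consistent.

Yes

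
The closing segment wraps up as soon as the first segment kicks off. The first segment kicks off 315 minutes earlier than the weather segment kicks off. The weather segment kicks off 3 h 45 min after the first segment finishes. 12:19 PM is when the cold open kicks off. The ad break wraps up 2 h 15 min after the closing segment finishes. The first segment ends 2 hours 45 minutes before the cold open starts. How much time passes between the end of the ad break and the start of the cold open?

The first segment ends at 12:19 PM − 165 min = 9:34 AM.
The weather segment starts at 9:34 AM + 225 min = 1:19 PM.
The first segment starts at 1:19 PM − 315 min = 8:04 AM.
So the closing segment ends at 8:04 AM.
The ad break ends at 8:04 AM + 135 min = 10:19 AM.
From 10:19 AM to 12:19 PM is two hours.

two hours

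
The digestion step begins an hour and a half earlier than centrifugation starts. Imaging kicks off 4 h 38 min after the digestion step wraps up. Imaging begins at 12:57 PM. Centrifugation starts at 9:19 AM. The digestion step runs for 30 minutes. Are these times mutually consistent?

The digestion step starts at 9:19 AM − 90 min = 7:49 AM.
The digestion step ends at 7:49 AM + 30 min = 8:19 AM.
Imaging starts at 8:19 AM + 278 min = 12:57 PM.
That matches the stated 12:57 PM, so the schedule is consistent.

Yes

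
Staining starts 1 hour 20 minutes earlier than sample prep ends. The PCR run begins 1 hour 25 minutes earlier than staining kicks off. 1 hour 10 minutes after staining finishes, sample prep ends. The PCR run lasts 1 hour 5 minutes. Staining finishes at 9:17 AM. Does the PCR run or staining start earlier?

Sample prep ends at 9:17 AM + 70 min = 10:27 AM.
Staining starts at 10:27 AM − 80 min = 9:07 AM.
The PCR run starts at 9:07 AM − 85 min = 7:42 AM.
The PCR run starts at 7:42 AM and staining starts at 9:07 AM, so the PCR run is first.

the PCR run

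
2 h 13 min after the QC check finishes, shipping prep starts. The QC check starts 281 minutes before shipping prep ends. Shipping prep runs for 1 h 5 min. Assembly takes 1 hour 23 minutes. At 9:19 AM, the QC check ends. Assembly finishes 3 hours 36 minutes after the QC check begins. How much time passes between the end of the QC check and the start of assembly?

50 minutes

Shipping prep starts at 9:19 AM + 133 min = 11:32 AM.
Shipping prep ends at 11:32 AM + 65 min = 12:37 PM.
The QC check starts at 12:37 PM − 281 min = 7:56 AM.
Assembly ends at 7:56 AM + 216 min = 11:32 AM.
Assembly starts at 11:32 AM − 83 min = 10:09 AM.
From 9:19 AM to 10:09 AM is 50 minutes.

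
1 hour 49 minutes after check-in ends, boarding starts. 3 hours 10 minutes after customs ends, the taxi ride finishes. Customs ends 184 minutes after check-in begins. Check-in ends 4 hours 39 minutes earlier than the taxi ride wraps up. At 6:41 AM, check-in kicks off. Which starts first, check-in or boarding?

Customs ends at 6:41 AM + 184 min = 9:45 AM.
The taxi ride ends at 9:45 AM + 190 min = 12:55 PM.
Check-in ends at 12:55 PM − 279 min = 8:16 AM.
Boarding starts at 8:16 AM + 109 min = 10:05 AM.
Check-in starts at 6:41 AM and boarding starts at 10:05 AM, so check-in is first.

check-in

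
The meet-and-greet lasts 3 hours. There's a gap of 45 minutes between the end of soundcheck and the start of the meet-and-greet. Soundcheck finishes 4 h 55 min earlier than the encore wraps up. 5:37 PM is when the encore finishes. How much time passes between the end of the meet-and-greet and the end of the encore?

1 h 10 min

Soundcheck ends at 5:37 PM − 295 min = 12:42 PM.
The meet-and-greet starts at 12:42 PM + 45 min = 1:27 PM.
The meet-and-greet ends at 1:27 PM + 180 min = 4:27 PM.
From 4:27 PM to 5:37 PM is 1 h 10 min.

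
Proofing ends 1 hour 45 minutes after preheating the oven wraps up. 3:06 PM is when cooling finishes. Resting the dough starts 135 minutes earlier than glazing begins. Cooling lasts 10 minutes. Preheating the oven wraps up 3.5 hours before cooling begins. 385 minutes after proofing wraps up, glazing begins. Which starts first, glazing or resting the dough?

Cooling starts at 3:06 PM − 10 min = 2:56 PM.
Preheating the oven ends at 2:56 PM − 210 min = 11:26 AM.
Proofing ends at 11:26 AM + 105 min = 1:11 PM.
Glazing starts at 1:11 PM + 385 min = 7:36 PM.
Resting the dough starts at 7:36 PM − 135 min = 5:21 PM.
Glazing starts at 7:36 PM and resting the dough starts at 5:21 PM, so resting the dough is first.

resting the dough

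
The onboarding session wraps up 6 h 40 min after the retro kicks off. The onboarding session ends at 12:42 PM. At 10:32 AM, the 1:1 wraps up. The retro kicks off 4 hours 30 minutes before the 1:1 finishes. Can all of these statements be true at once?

Yes

The retro starts at 10:32 AM − 270 min = 6:02 AM.
The onboarding session ends at 6:02 AM + 400 min = 12:42 PM.
That matches the stated 12:42 PM, so the schedule is consistent.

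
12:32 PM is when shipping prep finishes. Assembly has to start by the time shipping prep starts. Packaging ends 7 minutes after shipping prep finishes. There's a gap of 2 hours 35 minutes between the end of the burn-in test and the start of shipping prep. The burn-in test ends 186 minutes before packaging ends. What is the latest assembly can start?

12:08 PM

Packaging ends at 12:32 PM + 7 min = 12:39 PM.
The burn-in test ends at 12:39 PM − 186 min = 9:33 AM.
Shipping prep starts at 9:33 AM + 155 min = 12:08 PM.
Assembly is bounded by shipping prep, so the latest it can start is 12:08 PM.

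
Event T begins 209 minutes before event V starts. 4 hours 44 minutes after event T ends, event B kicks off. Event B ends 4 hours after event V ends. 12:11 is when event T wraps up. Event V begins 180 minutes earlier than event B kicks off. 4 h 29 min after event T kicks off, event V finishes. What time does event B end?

Event B starts at 12:11 + 284 min = 16:55.
Event V starts at 16:55 − 180 min = 13:55.
Event T starts at 13:55 − 209 min = 10:26.
Event V ends at 10:26 + 269 min = 14:55.
Event B ends at 14:55 + 240 min = 18:55.

18:55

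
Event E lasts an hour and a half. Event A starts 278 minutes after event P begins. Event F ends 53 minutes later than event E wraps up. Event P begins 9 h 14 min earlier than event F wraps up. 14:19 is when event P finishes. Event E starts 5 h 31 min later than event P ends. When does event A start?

Event E starts at 14:19 + 331 min = 19:50.
Event E ends at 19:50 + 90 min = 21:20.
Event F ends at 21:20 + 53 min = 22:13.
Event P starts at 22:13 − 554 min = 12:59.
Event A starts at 12:59 + 278 min = 17:37.

17:37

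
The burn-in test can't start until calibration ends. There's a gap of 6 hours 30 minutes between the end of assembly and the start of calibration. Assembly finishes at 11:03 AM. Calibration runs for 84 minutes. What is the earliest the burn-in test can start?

6:57 PM

Calibration starts at 11:03 AM + 390 min = 5:33 PM.
Calibration ends at 5:33 PM + 84 min = 6:57 PM.
The burn-in test is bounded by calibration, so the earliest it can start is 6:57 PM.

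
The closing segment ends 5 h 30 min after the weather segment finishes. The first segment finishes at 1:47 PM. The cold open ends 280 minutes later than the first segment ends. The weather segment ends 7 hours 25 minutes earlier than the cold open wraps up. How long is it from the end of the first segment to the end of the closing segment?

The cold open ends at 1:47 PM + 280 min = 6:27 PM.
The weather segment ends at 6:27 PM − 445 min = 11:02 AM.
The closing segment ends at 11:02 AM + 330 min = 4:32 PM.
From 1:47 PM to 4:32 PM is 165 minutes.

165 minutes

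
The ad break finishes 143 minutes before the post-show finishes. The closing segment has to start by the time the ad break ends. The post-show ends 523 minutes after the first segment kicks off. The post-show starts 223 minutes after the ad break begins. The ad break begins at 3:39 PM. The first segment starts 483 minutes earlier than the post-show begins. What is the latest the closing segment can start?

The post-show starts at 3:39 PM + 223 min = 7:22 PM.
The first segment starts at 7:22 PM − 483 min = 11:19 AM.
The post-show ends at 11:19 AM + 523 min = 8:02 PM.
The ad break ends at 8:02 PM − 143 min = 5:39 PM.
The closing segment is bounded by the ad break, so the latest it can start is 5:39 PM.

5:39 PM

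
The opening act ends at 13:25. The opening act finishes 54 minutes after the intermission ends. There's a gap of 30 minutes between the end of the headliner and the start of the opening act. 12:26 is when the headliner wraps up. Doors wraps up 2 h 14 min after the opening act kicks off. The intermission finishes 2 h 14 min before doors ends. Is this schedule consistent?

The opening act starts at 12:26 + 30 min = 12:56.
Doors ends at 12:56 + 134 min = 15:10.
The intermission ends at 15:10 − 134 min = 12:56.
The opening act ends at 12:56 + 54 min = 13:50.
But the opening act is also said to end at 13:25 — a 25-minute conflict.

No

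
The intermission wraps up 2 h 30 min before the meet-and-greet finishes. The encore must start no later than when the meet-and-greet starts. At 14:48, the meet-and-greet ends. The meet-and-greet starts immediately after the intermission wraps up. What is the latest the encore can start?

12:18

The intermission ends at 14:48 − 150 min = 12:18.
So the meet-and-greet starts at 12:18.
The encore is bounded by the meet-and-greet, so the latest it can start is 12:18.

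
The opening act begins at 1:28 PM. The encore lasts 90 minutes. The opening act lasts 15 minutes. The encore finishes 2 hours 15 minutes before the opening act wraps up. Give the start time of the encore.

The opening act ends at 1:28 PM + 15 min = 1:43 PM.
The encore ends at 1:43 PM − 135 min = 11:28 AM.
The encore starts at 11:28 AM − 90 min = 9:58 AM.

9:58 AM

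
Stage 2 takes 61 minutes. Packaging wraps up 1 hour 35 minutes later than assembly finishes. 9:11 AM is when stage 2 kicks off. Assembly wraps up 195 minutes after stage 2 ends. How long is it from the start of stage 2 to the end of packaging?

351 minutes

Stage 2 ends at 9:11 AM + 61 min = 10:12 AM.
Assembly ends at 10:12 AM + 195 min = 1:27 PM.
Packaging ends at 1:27 PM + 95 min = 3:02 PM.
From 9:11 AM to 3:02 PM is 351 minutes.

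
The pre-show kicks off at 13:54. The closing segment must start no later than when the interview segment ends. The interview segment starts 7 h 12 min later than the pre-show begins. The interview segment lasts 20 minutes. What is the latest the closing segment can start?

21:26

The interview segment starts at 13:54 + 432 min = 21:06.
The interview segment ends at 21:06 + 20 min = 21:26.
The closing segment is bounded by the interview segment, so the latest it can start is 21:26.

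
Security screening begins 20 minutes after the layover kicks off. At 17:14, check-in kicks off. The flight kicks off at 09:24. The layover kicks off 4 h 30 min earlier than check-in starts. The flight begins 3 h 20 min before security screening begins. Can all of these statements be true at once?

The layover starts at 17:14 − 270 min = 12:44.
Security screening starts at 12:44 + 20 min = 13:04.
The flight starts at 13:04 − 200 min = 09:44.
But the flight is also said to start at 09:24 — a 20-minute conflict.

No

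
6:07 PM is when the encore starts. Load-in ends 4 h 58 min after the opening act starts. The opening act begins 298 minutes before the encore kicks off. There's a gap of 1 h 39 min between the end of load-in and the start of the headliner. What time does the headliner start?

The opening act starts at 6:07 PM − 298 min = 1:09 PM.
Load-in ends at 1:09 PM + 298 min = 6:07 PM.
The headliner starts at 6:07 PM + 99 min = 7:46 PM.

7:46 PM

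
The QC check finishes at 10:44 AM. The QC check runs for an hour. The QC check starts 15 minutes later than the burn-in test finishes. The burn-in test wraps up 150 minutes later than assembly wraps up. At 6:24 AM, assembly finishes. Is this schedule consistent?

The burn-in test ends at 6:24 AM + 150 min = 8:54 AM.
The QC check starts at 8:54 AM + 15 min = 9:09 AM.
The QC check ends at 9:09 AM + 60 min = 10:09 AM.
But the QC check is also said to end at 10:44 AM — a 35-minute conflict.

No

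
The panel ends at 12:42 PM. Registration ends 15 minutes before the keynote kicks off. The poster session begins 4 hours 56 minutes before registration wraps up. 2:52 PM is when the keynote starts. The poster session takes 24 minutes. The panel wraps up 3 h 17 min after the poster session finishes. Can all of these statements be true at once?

No

Registration ends at 2:52 PM − 15 min = 2:37 PM.
The poster session starts at 2:37 PM − 296 min = 9:41 AM.
The poster session ends at 9:41 AM + 24 min = 10:05 AM.
The panel ends at 10:05 AM + 197 min = 1:22 PM.
But the panel is also said to end at 12:42 PM — a 40-minute conflict.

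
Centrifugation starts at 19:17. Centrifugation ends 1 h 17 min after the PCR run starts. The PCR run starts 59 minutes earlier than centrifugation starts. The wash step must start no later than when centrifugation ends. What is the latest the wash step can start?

19:35

The PCR run starts at 19:17 − 59 min = 18:18.
Centrifugation ends at 18:18 + 77 min = 19:35.
The wash step is bounded by centrifugation, so the latest it can start is 19:35.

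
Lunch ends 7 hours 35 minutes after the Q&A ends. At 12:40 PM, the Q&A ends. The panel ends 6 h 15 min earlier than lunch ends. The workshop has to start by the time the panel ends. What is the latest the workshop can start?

Lunch ends at 12:40 PM + 455 min = 8:15 PM.
The panel ends at 8:15 PM − 375 min = 2:00 PM.
The workshop is bounded by the panel, so the latest it can start is 2:00 PM.

2:00 PM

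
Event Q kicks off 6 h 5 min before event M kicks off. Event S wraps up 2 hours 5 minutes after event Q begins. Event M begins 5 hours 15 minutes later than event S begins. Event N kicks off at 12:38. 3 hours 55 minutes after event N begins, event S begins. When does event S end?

17:48

Event S starts at 12:38 + 235 min = 16:33.
Event M starts at 16:33 + 315 min = 21:48.
Event Q starts at 21:48 − 365 min = 15:43.
Event S ends at 15:43 + 125 min = 17:48.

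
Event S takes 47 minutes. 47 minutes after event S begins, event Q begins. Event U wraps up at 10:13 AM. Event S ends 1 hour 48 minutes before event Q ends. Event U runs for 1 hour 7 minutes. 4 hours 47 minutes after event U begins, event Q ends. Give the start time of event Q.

12:05 PM

Event U starts at 10:13 AM − 67 min = 9:06 AM.
Event Q ends at 9:06 AM + 287 min = 1:53 PM.
Event S ends at 1:53 PM − 108 min = 12:05 PM.
Event S starts at 12:05 PM − 47 min = 11:18 AM.
Event Q starts at 11:18 AM + 47 min = 12:05 PM.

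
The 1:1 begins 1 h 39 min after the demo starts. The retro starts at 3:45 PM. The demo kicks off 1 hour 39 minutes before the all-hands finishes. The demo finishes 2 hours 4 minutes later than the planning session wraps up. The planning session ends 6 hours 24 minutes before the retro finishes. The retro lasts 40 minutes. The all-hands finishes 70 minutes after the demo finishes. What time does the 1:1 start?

The retro ends at 3:45 PM + 40 min = 4:25 PM.
The planning session ends at 4:25 PM − 384 min = 10:01 AM.
The demo ends at 10:01 AM + 124 min = 12:05 PM.
The all-hands ends at 12:05 PM + 70 min = 1:15 PM.
The demo starts at 1:15 PM − 99 min = 11:36 AM.
The 1:1 starts at 11:36 AM + 99 min = 1:15 PM.

1:15 PM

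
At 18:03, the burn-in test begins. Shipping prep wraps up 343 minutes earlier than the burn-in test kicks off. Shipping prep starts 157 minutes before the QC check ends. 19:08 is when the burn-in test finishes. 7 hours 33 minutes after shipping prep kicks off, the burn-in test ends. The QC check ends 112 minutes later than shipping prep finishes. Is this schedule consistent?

Yes

Shipping prep ends at 18:03 − 343 min = 12:20.
The QC check ends at 12:20 + 112 min = 14:12.
Shipping prep starts at 14:12 − 157 min = 11:35.
The burn-in test ends at 11:35 + 453 min = 19:08.
That matches the stated 19:08, so the schedule is consistent.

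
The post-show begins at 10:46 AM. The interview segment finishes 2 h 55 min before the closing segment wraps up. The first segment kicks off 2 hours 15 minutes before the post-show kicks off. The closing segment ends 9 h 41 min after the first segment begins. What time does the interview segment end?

3:17 PM

The first segment starts at 10:46 AM − 135 min = 8:31 AM.
The closing segment ends at 8:31 AM + 581 min = 6:12 PM.
The interview segment ends at 6:12 PM − 175 min = 3:17 PM.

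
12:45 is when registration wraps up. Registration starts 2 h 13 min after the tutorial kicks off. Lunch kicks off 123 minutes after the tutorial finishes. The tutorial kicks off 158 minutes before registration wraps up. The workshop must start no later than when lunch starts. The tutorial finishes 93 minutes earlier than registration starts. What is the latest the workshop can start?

12:50

The tutorial starts at 12:45 − 158 min = 10:07.
Registration starts at 10:07 + 133 min = 12:20.
The tutorial ends at 12:20 − 93 min = 10:47.
Lunch starts at 10:47 + 123 min = 12:50.
The workshop is bounded by lunch, so the latest it can start is 12:50.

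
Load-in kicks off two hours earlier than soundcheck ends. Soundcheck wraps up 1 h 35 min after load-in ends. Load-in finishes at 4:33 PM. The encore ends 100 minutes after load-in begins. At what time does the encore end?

Soundcheck ends at 4:33 PM + 95 min = 6:08 PM.
Load-in starts at 6:08 PM − 120 min = 4:08 PM.
The encore ends at 4:08 PM + 100 min = 5:48 PM.

5:48 PM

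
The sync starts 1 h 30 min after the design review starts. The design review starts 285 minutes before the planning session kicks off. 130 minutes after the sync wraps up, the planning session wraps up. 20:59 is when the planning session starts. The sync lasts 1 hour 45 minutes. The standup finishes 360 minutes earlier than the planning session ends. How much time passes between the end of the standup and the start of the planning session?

5 h 20 min

The design review starts at 20:59 − 285 min = 16:14.
The sync starts at 16:14 + 90 min = 17:44.
The sync ends at 17:44 + 105 min = 19:29.
The planning session ends at 19:29 + 130 min = 21:39.
The standup ends at 21:39 − 360 min = 15:39.
From 15:39 to 20:59 is 5 h 20 min.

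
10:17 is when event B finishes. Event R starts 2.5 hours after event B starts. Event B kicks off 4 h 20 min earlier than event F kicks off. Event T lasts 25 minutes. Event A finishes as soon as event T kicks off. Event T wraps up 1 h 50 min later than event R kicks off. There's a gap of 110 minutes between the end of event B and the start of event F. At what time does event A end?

Event F starts at 10:17 + 110 min = 12:07.
Event B starts at 12:07 − 260 min = 07:47.
Event R starts at 07:47 + 150 min = 10:17.
Event T ends at 10:17 + 110 min = 12:07.
Event T starts at 12:07 − 25 min = 11:42.
So event A ends at 11:42.

11:42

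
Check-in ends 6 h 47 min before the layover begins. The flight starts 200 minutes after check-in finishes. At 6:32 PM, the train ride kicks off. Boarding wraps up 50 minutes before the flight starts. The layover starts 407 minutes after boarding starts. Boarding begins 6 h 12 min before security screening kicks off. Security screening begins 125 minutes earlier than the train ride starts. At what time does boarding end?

12:45 PM

Security screening starts at 6:32 PM − 125 min = 4:27 PM.
Boarding starts at 4:27 PM − 372 min = 10:15 AM.
The layover starts at 10:15 AM + 407 min = 5:02 PM.
Check-in ends at 5:02 PM − 407 min = 10:15 AM.
The flight starts at 10:15 AM + 200 min = 1:35 PM.
Boarding ends at 1:35 PM − 50 min = 12:45 PM.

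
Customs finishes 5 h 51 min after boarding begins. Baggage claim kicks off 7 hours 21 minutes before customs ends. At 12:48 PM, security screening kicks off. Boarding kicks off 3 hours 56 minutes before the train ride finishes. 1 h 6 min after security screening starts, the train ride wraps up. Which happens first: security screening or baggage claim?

baggage claim

The train ride ends at 12:48 PM + 66 min = 1:54 PM.
Boarding starts at 1:54 PM − 236 min = 9:58 AM.
Customs ends at 9:58 AM + 351 min = 3:49 PM.
Baggage claim starts at 3:49 PM − 441 min = 8:28 AM.
Security screening starts at 12:48 PM and baggage claim starts at 8:28 AM, so baggage claim is first.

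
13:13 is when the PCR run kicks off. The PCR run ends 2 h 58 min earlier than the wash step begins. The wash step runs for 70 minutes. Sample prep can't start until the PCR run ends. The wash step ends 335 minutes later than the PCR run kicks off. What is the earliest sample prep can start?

The wash step ends at 13:13 + 335 min = 18:48.
The wash step starts at 18:48 − 70 min = 17:38.
The PCR run ends at 17:38 − 178 min = 14:40.
Sample prep is bounded by the PCR run, so the earliest it can start is 14:40.

14:40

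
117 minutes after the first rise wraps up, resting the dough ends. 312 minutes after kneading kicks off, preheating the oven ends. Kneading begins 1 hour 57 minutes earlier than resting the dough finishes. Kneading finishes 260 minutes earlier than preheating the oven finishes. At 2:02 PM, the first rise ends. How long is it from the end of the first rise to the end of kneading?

Resting the dough ends at 2:02 PM + 117 min = 3:59 PM.
Kneading starts at 3:59 PM − 117 min = 2:02 PM.
Preheating the oven ends at 2:02 PM + 312 min = 7:14 PM.
Kneading ends at 7:14 PM − 260 min = 2:54 PM.
From 2:02 PM to 2:54 PM is 52 minutes.

52 minutes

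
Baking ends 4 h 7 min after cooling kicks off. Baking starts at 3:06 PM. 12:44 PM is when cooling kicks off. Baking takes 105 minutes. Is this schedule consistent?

Baking ends at 12:44 PM + 247 min = 4:51 PM.
Baking starts at 4:51 PM − 105 min = 3:06 PM.
That matches the stated 3:06 PM, so the schedule is consistent.

Yes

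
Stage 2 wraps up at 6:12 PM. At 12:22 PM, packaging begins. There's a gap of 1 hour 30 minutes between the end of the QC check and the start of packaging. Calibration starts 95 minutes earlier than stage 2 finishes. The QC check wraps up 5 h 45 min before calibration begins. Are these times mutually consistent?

Yes

Calibration starts at 6:12 PM − 95 min = 4:37 PM.
The QC check ends at 4:37 PM − 345 min = 10:52 AM.
Packaging starts at 10:52 AM + 90 min = 12:22 PM.
That matches the stated 12:22 PM, so the schedule is consistent.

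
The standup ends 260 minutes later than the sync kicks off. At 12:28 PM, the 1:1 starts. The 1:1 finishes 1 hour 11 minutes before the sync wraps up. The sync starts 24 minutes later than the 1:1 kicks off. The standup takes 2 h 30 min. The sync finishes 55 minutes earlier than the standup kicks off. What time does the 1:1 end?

12:36 PM

The sync starts at 12:28 PM + 24 min = 12:52 PM.
The standup ends at 12:52 PM + 260 min = 5:12 PM.
The standup starts at 5:12 PM − 150 min = 2:42 PM.
The sync ends at 2:42 PM − 55 min = 1:47 PM.
The 1:1 ends at 1:47 PM − 71 min = 12:36 PM.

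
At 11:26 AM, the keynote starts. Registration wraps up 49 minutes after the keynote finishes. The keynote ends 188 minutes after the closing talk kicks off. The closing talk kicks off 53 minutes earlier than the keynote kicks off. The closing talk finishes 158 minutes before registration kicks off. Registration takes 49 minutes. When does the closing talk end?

The closing talk starts at 11:26 AM − 53 min = 10:33 AM.
The keynote ends at 10:33 AM + 188 min = 1:41 PM.
Registration ends at 1:41 PM + 49 min = 2:30 PM.
Registration starts at 2:30 PM − 49 min = 1:41 PM.
The closing talk ends at 1:41 PM − 158 min = 11:03 AM.

11:03 AM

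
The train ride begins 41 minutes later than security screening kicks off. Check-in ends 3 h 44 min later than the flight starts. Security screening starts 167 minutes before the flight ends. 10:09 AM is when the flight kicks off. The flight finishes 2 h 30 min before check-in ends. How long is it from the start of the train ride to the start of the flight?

Check-in ends at 10:09 AM + 224 min = 1:53 PM.
The flight ends at 1:53 PM − 150 min = 11:23 AM.
Security screening starts at 11:23 AM − 167 min = 8:36 AM.
The train ride starts at 8:36 AM + 41 min = 9:17 AM.
From 9:17 AM to 10:09 AM is 52 minutes.

52 minutes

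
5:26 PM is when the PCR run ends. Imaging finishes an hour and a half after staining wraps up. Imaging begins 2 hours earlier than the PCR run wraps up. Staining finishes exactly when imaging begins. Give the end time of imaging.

4:56 PM

Imaging starts at 5:26 PM − 120 min = 3:26 PM.
So staining ends at 3:26 PM.
Imaging ends at 3:26 PM + 90 min = 4:56 PM.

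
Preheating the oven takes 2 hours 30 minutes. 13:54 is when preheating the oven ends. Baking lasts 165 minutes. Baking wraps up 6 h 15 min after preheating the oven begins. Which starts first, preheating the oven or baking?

preheating the oven

Preheating the oven starts at 13:54 − 150 min = 11:24.
Baking ends at 11:24 + 375 min = 17:39.
Baking starts at 17:39 − 165 min = 14:54.
Preheating the oven starts at 11:24 and baking starts at 14:54, so preheating the oven is first.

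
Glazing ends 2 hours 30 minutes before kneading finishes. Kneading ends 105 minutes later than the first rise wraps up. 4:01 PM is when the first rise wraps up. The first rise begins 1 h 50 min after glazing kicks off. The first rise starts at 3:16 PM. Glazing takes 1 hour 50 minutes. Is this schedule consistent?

Kneading ends at 4:01 PM + 105 min = 5:46 PM.
Glazing ends at 5:46 PM − 150 min = 3:16 PM.
Glazing starts at 3:16 PM − 110 min = 1:26 PM.
The first rise starts at 1:26 PM + 110 min = 3:16 PM.
That matches the stated 3:16 PM, so the schedule is consistent.

Yes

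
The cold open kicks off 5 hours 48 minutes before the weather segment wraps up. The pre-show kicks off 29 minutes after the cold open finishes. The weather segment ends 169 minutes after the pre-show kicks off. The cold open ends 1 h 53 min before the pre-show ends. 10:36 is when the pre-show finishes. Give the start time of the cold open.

06:13

The cold open ends at 10:36 − 113 min = 08:43.
The pre-show starts at 08:43 + 29 min = 09:12.
The weather segment ends at 09:12 + 169 min = 12:01.
The cold open starts at 12:01 − 348 min = 06:13.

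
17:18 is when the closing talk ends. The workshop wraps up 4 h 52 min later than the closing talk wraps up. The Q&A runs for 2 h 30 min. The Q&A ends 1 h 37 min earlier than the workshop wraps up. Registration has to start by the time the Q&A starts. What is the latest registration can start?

18:03

The workshop ends at 17:18 + 292 min = 22:10.
The Q&A ends at 22:10 − 97 min = 20:33.
The Q&A starts at 20:33 − 150 min = 18:03.
Registration is bounded by the Q&A, so the latest it can start is 18:03.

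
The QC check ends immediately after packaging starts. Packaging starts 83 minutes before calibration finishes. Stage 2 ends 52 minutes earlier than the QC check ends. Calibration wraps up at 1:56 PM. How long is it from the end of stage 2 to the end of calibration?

135 minutes

Packaging starts at 1:56 PM − 83 min = 12:33 PM.
So the QC check ends at 12:33 PM.
Stage 2 ends at 12:33 PM − 52 min = 11:41 AM.
From 11:41 AM to 1:56 PM is 135 minutes.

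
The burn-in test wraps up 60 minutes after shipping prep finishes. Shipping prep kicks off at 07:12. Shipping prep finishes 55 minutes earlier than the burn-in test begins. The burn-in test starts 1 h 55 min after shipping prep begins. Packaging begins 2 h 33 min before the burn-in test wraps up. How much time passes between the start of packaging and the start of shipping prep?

The burn-in test starts at 07:12 + 115 min = 09:07.
Shipping prep ends at 09:07 − 55 min = 08:12.
The burn-in test ends at 08:12 + 60 min = 09:12.
Packaging starts at 09:12 − 153 min = 06:39.
From 06:39 to 07:12 is 33 minutes.

33 minutes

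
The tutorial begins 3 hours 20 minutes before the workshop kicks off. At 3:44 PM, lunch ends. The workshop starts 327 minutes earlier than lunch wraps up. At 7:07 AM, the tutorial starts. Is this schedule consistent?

The workshop starts at 3:44 PM − 327 min = 10:17 AM.
The tutorial starts at 10:17 AM − 200 min = 6:57 AM.
But the tutorial is also said to start at 7:07 AM — a 10-minute conflict.

No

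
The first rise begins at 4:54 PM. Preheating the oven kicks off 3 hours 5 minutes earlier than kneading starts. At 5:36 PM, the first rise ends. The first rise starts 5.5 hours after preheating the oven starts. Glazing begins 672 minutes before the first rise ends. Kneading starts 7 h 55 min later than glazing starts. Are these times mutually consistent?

No

Glazing starts at 5:36 PM − 672 min = 6:24 AM.
Kneading starts at 6:24 AM + 475 min = 2:19 PM.
Preheating the oven starts at 2:19 PM − 185 min = 11:14 AM.
The first rise starts at 11:14 AM + 330 min = 4:44 PM.
But the first rise is also said to start at 4:54 PM — a 10-minute conflict.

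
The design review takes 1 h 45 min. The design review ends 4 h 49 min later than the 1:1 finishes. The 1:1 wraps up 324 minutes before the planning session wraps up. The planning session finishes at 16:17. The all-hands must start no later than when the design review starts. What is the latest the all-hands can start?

The 1:1 ends at 16:17 − 324 min = 10:53.
The design review ends at 10:53 + 289 min = 15:42.
The design review starts at 15:42 − 105 min = 13:57.
The all-hands is bounded by the design review, so the latest it can start is 13:57.

13:57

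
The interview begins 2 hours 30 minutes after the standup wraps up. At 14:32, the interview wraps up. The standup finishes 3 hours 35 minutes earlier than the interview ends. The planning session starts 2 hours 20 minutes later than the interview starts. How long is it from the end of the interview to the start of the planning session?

1 hour 15 minutes

The standup ends at 14:32 − 215 min = 10:57.
The interview starts at 10:57 + 150 min = 13:27.
The planning session starts at 13:27 + 140 min = 15:47.
From 14:32 to 15:47 is 1 hour 15 minutes.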